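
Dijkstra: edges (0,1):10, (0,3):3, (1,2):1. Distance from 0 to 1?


Dijkstra from 0:
Distances: {0: 0, 1: 10, 2: 11, 3: 3}
Shortest distance to 1 = 10, path = [0, 1]


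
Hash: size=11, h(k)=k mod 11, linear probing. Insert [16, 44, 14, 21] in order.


Insertions: 16->slot 5; 44->slot 0; 14->slot 3; 21->slot 10
Table: [44, None, None, 14, None, 16, None, None, None, None, 21]


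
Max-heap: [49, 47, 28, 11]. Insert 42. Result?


Append 42: [49, 47, 28, 11, 42]
Bubble up: no swaps needed
Result: [49, 47, 28, 11, 42]


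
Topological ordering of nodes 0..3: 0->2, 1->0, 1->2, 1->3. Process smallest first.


Kahn's algorithm, process smallest node first
Order: [1, 0, 2, 3]


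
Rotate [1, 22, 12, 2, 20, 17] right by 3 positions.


Right rotate by 3: [2, 20, 17, 1, 22, 12]


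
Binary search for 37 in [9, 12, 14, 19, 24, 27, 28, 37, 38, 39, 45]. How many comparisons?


Search for 37:
[0,10] mid=5 arr[5]=27
[6,10] mid=8 arr[8]=38
[6,7] mid=6 arr[6]=28
[7,7] mid=7 arr[7]=37
Total: 4 comparisons


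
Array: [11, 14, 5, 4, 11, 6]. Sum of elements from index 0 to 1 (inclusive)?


Prefix sums: [0, 11, 25, 30, 34, 45, 51]
Sum[0..1] = prefix[2] - prefix[0] = 25 - 0 = 25


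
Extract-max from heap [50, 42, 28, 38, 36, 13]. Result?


Max = 50
Replace root with last, heapify down
Resulting heap: [42, 38, 28, 13, 36]


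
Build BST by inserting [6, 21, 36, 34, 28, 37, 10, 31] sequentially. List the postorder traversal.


Root = 6; build tree by BST insertion.
Postorder traversal: [10, 31, 28, 34, 37, 36, 21, 6]


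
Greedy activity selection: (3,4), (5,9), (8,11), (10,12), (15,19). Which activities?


Greedy: pick earliest-ending, then skip overlaps.
Selected (4 activities): [(3, 4), (5, 9), (10, 12), (15, 19)]


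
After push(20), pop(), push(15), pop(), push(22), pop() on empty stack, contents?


push(20) -> [20]
pop() returns 20 -> []
push(15) -> [15]
pop() returns 15 -> []
push(22) -> [22]
pop() returns 22 -> []
Final stack (bottom to top): []


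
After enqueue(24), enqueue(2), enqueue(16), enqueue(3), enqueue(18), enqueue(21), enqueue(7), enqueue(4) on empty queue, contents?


enqueue(24) -> [24]
enqueue(2) -> [24, 2]
enqueue(16) -> [24, 2, 16]
enqueue(3) -> [24, 2, 16, 3]
enqueue(18) -> [24, 2, 16, 3, 18]
enqueue(21) -> [24, 2, 16, 3, 18, 21]
enqueue(7) -> [24, 2, 16, 3, 18, 21, 7]
enqueue(4) -> [24, 2, 16, 3, 18, 21, 7, 4]
Final queue (front to back): [24, 2, 16, 3, 18, 21, 7, 4]


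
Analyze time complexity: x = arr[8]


Analysis: constant-time operation, no loop
Complexity: O(1)


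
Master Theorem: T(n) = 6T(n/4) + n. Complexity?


a=6, b=4, c=1. log_4(6)=1.292 > c=1. Case 1: O(n^log_b(a)) = O(n^1.292)
Complexity: O(n^1.292)


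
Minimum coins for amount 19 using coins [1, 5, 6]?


dp[0]=0; dp[i]=1+min(dp[i-c] for c in coins)
...dp[14]=4, dp[15]=3, dp[16]=3, dp[17]=3, dp[18]=3, dp[19]=4
Minimum coins for 19 = 4


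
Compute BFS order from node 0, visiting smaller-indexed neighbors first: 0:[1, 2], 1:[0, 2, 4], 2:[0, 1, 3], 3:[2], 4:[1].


BFS queue: start with [0]
Visit order: [0, 1, 2, 4, 3]


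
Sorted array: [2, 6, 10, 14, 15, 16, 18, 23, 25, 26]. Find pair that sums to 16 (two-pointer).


Two pointers: lo=0, hi=9
Found pair: (2, 14) summing to 16


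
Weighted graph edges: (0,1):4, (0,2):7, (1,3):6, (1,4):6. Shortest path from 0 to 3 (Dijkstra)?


Dijkstra from 0:
Distances: {0: 0, 1: 4, 2: 7, 3: 10, 4: 10}
Shortest distance to 3 = 10, path = [0, 1, 3]


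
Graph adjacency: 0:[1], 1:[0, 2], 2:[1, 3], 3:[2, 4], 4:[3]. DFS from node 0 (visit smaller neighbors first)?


DFS stack-based: start with [0]
Visit order: [0, 1, 2, 3, 4]


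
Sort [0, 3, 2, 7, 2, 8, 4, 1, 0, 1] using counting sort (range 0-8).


Count array: [2, 2, 2, 1, 1, 0, 0, 1, 1]
Reconstruct: [0, 0, 1, 1, 2, 2, 3, 4, 7, 8]


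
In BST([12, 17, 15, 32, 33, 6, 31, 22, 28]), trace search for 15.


BST root = 12
Search for 15: compare at each node
Path: [12, 17, 15]


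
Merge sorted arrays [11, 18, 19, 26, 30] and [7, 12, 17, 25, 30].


Compare heads, take smaller each step.
Merged: [7, 11, 12, 17, 18, 19, 25, 26, 30, 30]


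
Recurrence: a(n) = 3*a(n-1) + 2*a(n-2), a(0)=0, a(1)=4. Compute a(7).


Build bottom-up:
...a(5)=556, a(6)=1980, a(7)=3*1980+2*556=7052


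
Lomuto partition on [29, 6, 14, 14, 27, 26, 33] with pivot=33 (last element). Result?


Elements <= 33 go left of pivot.
Result: [29, 6, 14, 14, 27, 26, 33], pivot at index 6


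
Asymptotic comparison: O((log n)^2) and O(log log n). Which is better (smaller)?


double-logarithmic grows slower than polylogarithmic
O(log log n) is asymptotically smaller; O((log n)^2) grows faster


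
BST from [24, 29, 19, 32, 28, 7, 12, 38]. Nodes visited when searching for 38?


BST root = 24
Search for 38: compare at each node
Path: [24, 29, 32, 38]


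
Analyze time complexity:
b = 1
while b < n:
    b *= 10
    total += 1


Per nesting level: O(log n) = O(log n)
Complexity: O(log n)


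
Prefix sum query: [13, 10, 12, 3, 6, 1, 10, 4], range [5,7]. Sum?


Prefix sums: [0, 13, 23, 35, 38, 44, 45, 55, 59]
Sum[5..7] = prefix[8] - prefix[5] = 59 - 44 = 15


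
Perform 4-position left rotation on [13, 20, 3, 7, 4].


Left rotate by 4: [4, 13, 20, 3, 7]


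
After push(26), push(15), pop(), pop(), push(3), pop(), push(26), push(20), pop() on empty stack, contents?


push(26) -> [26]
push(15) -> [26, 15]
pop() returns 15 -> [26]
pop() returns 26 -> []
push(3) -> [3]
pop() returns 3 -> []
push(26) -> [26]
push(20) -> [26, 20]
pop() returns 20 -> [26]
Final stack (bottom to top): [26]


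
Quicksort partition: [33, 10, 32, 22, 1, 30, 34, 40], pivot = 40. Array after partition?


Elements <= 40 go left of pivot.
Result: [33, 10, 32, 22, 1, 30, 34, 40], pivot at index 7


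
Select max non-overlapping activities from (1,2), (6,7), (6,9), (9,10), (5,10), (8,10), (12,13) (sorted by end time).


Greedy: pick earliest-ending, then skip overlaps.
Selected (4 activities): [(1, 2), (6, 7), (9, 10), (12, 13)]


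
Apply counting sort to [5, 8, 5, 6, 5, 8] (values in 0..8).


Count array: [0, 0, 0, 0, 0, 3, 1, 0, 2]
Reconstruct: [5, 5, 5, 6, 8, 8]


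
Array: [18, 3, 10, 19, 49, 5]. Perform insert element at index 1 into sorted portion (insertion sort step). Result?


After one pass: [3, 18, 10, 19, 49, 5]


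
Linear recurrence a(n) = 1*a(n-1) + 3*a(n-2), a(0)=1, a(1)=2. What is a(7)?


Build bottom-up:
...a(5)=59, a(6)=137, a(7)=1*137+3*59=314


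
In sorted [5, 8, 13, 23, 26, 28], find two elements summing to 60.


Two pointers: lo=0, hi=5
No pair sums to 60


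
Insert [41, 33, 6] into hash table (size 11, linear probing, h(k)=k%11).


Insertions: 41->slot 8; 33->slot 0; 6->slot 6
Table: [33, None, None, None, None, None, 6, None, 41, None, None]


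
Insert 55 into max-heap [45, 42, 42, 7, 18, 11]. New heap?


Append 55: [45, 42, 42, 7, 18, 11, 55]
Bubble up: swap idx 6(55) with idx 2(42); swap idx 2(55) with idx 0(45)
Result: [55, 42, 45, 7, 18, 11, 42]


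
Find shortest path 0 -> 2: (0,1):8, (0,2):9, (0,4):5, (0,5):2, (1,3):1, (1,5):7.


Dijkstra from 0:
Distances: {0: 0, 1: 8, 2: 9, 3: 9, 4: 5, 5: 2}
Shortest distance to 2 = 9, path = [0, 2]


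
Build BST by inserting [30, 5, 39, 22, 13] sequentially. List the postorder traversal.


Root = 30; build tree by BST insertion.
Postorder traversal: [13, 22, 5, 39, 30]


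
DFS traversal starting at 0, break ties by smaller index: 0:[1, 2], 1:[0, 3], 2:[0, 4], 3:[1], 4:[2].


DFS stack-based: start with [0]
Visit order: [0, 1, 3, 2, 4]


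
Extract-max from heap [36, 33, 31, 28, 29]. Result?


Max = 36
Replace root with last, heapify down
Resulting heap: [33, 29, 31, 28]


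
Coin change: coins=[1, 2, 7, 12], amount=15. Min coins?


dp[0]=0; dp[i]=1+min(dp[i-c] for c in coins)
...dp[10]=3, dp[11]=3, dp[12]=1, dp[13]=2, dp[14]=2, dp[15]=3
Minimum coins for 15 = 3


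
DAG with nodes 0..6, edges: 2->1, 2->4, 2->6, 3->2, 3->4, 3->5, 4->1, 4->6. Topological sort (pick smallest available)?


Kahn's algorithm, process smallest node first
Order: [0, 3, 2, 4, 1, 5, 6]


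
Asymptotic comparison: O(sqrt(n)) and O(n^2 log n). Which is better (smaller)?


sublinear grows slower than n^2 log n
O(sqrt(n)) is asymptotically smaller; O(n^2 log n) grows faster


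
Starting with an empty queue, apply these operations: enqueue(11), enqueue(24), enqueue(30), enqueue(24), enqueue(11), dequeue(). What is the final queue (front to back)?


enqueue(11) -> [11]
enqueue(24) -> [11, 24]
enqueue(30) -> [11, 24, 30]
enqueue(24) -> [11, 24, 30, 24]
enqueue(11) -> [11, 24, 30, 24, 11]
dequeue() returns 11 -> [24, 30, 24, 11]
Final queue (front to back): [24, 30, 24, 11]


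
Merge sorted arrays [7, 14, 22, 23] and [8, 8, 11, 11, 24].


Compare heads, take smaller each step.
Merged: [7, 8, 8, 11, 11, 14, 22, 23, 24]


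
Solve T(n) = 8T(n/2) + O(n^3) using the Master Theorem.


a=8, b=2, c=3. log_2(8)=3 = c=3. Case 2: O(n^c log n) = O(n^3 log n)
Complexity: O(n^3 log n)


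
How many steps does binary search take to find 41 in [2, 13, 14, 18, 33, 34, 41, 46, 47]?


Search for 41:
[0,8] mid=4 arr[4]=33
[5,8] mid=6 arr[6]=41
Total: 2 comparisons


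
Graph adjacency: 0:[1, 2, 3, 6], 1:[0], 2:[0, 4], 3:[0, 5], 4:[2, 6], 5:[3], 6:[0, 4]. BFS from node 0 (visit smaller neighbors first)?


BFS queue: start with [0]
Visit order: [0, 1, 2, 3, 6, 4, 5]


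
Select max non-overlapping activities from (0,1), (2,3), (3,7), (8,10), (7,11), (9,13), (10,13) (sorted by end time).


Greedy: pick earliest-ending, then skip overlaps.
Selected (5 activities): [(0, 1), (2, 3), (3, 7), (8, 10), (10, 13)]


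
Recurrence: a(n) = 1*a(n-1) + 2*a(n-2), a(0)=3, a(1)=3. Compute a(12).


Build bottom-up:
...a(10)=2049, a(11)=4095, a(12)=1*4095+2*2049=8193


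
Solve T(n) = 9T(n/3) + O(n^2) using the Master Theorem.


a=9, b=3, c=2. log_3(9)=2 = c=2. Case 2: O(n^c log n) = O(n^2 log n)
Complexity: O(n^2 log n)


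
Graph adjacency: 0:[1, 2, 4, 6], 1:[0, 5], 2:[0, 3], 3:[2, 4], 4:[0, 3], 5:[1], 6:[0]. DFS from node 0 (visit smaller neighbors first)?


DFS stack-based: start with [0]
Visit order: [0, 1, 5, 2, 3, 4, 6]


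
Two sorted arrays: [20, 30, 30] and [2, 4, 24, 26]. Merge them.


Compare heads, take smaller each step.
Merged: [2, 4, 20, 24, 26, 30, 30]


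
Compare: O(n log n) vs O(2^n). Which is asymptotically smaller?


linearithmic grows slower than exponential
O(n log n) is asymptotically smaller; O(2^n) grows faster


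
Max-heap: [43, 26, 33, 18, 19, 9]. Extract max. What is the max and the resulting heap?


Max = 43
Replace root with last, heapify down
Resulting heap: [33, 26, 9, 18, 19]


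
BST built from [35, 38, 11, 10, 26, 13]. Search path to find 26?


BST root = 35
Search for 26: compare at each node
Path: [35, 11, 26]


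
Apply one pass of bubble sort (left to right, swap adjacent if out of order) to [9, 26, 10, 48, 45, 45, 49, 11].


After one pass: [9, 10, 26, 45, 45, 48, 11, 49]


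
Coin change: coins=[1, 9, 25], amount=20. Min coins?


dp[0]=0; dp[i]=1+min(dp[i-c] for c in coins)
...dp[15]=7, dp[16]=8, dp[17]=9, dp[18]=2, dp[19]=3, dp[20]=4
Minimum coins for 20 = 4


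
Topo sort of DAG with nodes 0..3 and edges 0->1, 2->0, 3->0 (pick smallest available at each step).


Kahn's algorithm, process smallest node first
Order: [2, 3, 0, 1]


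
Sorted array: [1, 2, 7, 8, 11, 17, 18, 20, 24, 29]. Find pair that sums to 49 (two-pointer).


Two pointers: lo=0, hi=9
Found pair: (20, 29) summing to 49


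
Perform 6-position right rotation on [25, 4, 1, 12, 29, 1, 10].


Right rotate by 6: [4, 1, 12, 29, 1, 10, 25]


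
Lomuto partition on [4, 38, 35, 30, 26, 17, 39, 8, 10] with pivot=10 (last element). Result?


Elements <= 10 go left of pivot.
Result: [4, 8, 10, 30, 26, 17, 39, 38, 35], pivot at index 2


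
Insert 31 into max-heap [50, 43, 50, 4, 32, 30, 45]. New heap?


Append 31: [50, 43, 50, 4, 32, 30, 45, 31]
Bubble up: swap idx 7(31) with idx 3(4)
Result: [50, 43, 50, 31, 32, 30, 45, 4]


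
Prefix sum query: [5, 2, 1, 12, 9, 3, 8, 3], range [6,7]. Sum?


Prefix sums: [0, 5, 7, 8, 20, 29, 32, 40, 43]
Sum[6..7] = prefix[8] - prefix[6] = 43 - 32 = 11


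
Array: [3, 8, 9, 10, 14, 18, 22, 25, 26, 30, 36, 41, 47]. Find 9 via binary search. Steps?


Search for 9:
[0,12] mid=6 arr[6]=22
[0,5] mid=2 arr[2]=9
Total: 2 comparisons


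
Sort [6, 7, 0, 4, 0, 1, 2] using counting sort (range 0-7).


Count array: [2, 1, 1, 0, 1, 0, 1, 1]
Reconstruct: [0, 0, 1, 2, 4, 6, 7]


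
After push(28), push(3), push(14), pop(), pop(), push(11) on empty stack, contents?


push(28) -> [28]
push(3) -> [28, 3]
push(14) -> [28, 3, 14]
pop() returns 14 -> [28, 3]
pop() returns 3 -> [28]
push(11) -> [28, 11]
Final stack (bottom to top): [28, 11]


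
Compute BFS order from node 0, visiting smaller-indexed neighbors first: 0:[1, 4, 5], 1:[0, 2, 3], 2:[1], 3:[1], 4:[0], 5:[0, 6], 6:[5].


BFS queue: start with [0]
Visit order: [0, 1, 4, 5, 2, 3, 6]


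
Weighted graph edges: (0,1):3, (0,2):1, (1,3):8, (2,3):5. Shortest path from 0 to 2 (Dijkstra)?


Dijkstra from 0:
Distances: {0: 0, 1: 3, 2: 1, 3: 6}
Shortest distance to 2 = 1, path = [0, 2]


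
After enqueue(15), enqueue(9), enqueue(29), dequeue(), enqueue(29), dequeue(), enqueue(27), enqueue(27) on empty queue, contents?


enqueue(15) -> [15]
enqueue(9) -> [15, 9]
enqueue(29) -> [15, 9, 29]
dequeue() returns 15 -> [9, 29]
enqueue(29) -> [9, 29, 29]
dequeue() returns 9 -> [29, 29]
enqueue(27) -> [29, 29, 27]
enqueue(27) -> [29, 29, 27, 27]
Final queue (front to back): [29, 29, 27, 27]


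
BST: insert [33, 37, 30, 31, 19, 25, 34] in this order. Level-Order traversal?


Root = 33; build tree by BST insertion.
Level-Order traversal: [33, 30, 37, 19, 31, 34, 25]


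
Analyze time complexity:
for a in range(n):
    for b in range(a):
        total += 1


Per nesting level: O(n) * O(n) [triangular over a] = O(n^2)
Complexity: O(n^2)


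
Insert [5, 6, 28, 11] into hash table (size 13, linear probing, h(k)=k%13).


Insertions: 5->slot 5; 6->slot 6; 28->slot 2; 11->slot 11
Table: [None, None, 28, None, None, 5, 6, None, None, None, None, 11, None]


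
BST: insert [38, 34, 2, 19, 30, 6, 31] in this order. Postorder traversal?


Root = 38; build tree by BST insertion.
Postorder traversal: [6, 31, 30, 19, 2, 34, 38]


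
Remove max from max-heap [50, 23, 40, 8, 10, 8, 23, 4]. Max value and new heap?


Max = 50
Replace root with last, heapify down
Resulting heap: [40, 23, 23, 8, 10, 8, 4]


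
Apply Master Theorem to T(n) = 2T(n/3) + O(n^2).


a=2, b=3, c=2. log_3(2)=0.631 < c=2. Case 3: O(n^c) = O(n^2)
Complexity: O(n^2)


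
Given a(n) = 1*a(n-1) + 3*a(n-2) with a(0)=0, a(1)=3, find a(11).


Build bottom-up:
...a(9)=1524, a(10)=3477, a(11)=1*3477+3*1524=8049


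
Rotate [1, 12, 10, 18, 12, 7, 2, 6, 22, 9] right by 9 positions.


Right rotate by 9: [12, 10, 18, 12, 7, 2, 6, 22, 9, 1]


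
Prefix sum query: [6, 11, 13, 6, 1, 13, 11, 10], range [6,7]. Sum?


Prefix sums: [0, 6, 17, 30, 36, 37, 50, 61, 71]
Sum[6..7] = prefix[8] - prefix[6] = 71 - 50 = 21


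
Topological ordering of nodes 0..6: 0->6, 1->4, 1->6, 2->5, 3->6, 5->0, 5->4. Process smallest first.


Kahn's algorithm, process smallest node first
Order: [1, 2, 3, 5, 0, 4, 6]


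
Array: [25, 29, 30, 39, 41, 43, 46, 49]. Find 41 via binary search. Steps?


Search for 41:
[0,7] mid=3 arr[3]=39
[4,7] mid=5 arr[5]=43
[4,4] mid=4 arr[4]=41
Total: 3 comparisons


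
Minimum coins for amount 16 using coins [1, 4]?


dp[0]=0; dp[i]=1+min(dp[i-c] for c in coins)
...dp[11]=5, dp[12]=3, dp[13]=4, dp[14]=5, dp[15]=6, dp[16]=4
Minimum coins for 16 = 4


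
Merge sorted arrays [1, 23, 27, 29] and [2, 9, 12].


Compare heads, take smaller each step.
Merged: [1, 2, 9, 12, 23, 27, 29]


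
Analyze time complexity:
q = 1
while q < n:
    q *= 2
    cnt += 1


Per nesting level: O(log n) = O(log n)
Complexity: O(log n)


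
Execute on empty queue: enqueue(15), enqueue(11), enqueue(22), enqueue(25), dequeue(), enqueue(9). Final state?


enqueue(15) -> [15]
enqueue(11) -> [15, 11]
enqueue(22) -> [15, 11, 22]
enqueue(25) -> [15, 11, 22, 25]
dequeue() returns 15 -> [11, 22, 25]
enqueue(9) -> [11, 22, 25, 9]
Final queue (front to back): [11, 22, 25, 9]


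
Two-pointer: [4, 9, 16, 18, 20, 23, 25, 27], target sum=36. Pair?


Two pointers: lo=0, hi=7
Found pair: (9, 27) summing to 36


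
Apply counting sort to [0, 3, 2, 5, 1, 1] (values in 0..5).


Count array: [1, 2, 1, 1, 0, 1]
Reconstruct: [0, 1, 1, 2, 3, 5]


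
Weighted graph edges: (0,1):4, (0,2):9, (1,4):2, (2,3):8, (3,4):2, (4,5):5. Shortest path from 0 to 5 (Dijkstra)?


Dijkstra from 0:
Distances: {0: 0, 1: 4, 2: 9, 3: 8, 4: 6, 5: 11}
Shortest distance to 5 = 11, path = [0, 1, 4, 5]


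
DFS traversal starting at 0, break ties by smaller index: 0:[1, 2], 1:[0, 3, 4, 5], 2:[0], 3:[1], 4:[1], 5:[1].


DFS stack-based: start with [0]
Visit order: [0, 1, 3, 4, 5, 2]


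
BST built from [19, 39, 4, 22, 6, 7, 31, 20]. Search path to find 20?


BST root = 19
Search for 20: compare at each node
Path: [19, 39, 22, 20]


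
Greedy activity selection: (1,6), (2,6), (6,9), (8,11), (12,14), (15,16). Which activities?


Greedy: pick earliest-ending, then skip overlaps.
Selected (4 activities): [(1, 6), (6, 9), (12, 14), (15, 16)]


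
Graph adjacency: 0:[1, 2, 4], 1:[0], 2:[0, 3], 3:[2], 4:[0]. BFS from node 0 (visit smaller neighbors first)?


BFS queue: start with [0]
Visit order: [0, 1, 2, 4, 3]


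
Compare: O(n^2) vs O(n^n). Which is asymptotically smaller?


quadratic grows slower than n^n
O(n^2) is asymptotically smaller; O(n^n) grows faster


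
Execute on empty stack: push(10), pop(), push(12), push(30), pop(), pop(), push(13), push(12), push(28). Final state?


push(10) -> [10]
pop() returns 10 -> []
push(12) -> [12]
push(30) -> [12, 30]
pop() returns 30 -> [12]
pop() returns 12 -> []
push(13) -> [13]
push(12) -> [13, 12]
push(28) -> [13, 12, 28]
Final stack (bottom to top): [13, 12, 28]


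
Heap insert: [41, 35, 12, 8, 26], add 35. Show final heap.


Append 35: [41, 35, 12, 8, 26, 35]
Bubble up: swap idx 5(35) with idx 2(12)
Result: [41, 35, 35, 8, 26, 12]


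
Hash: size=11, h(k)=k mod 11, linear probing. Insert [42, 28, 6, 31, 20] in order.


Insertions: 42->slot 9; 28->slot 6; 6->slot 7; 31->slot 10; 20->slot 0
Table: [20, None, None, None, None, None, 28, 6, None, 42, 31]


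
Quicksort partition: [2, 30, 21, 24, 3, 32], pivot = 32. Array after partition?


Elements <= 32 go left of pivot.
Result: [2, 30, 21, 24, 3, 32], pivot at index 5


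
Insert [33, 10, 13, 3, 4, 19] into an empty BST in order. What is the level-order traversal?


Root = 33; build tree by BST insertion.
Level-Order traversal: [33, 10, 3, 13, 4, 19]


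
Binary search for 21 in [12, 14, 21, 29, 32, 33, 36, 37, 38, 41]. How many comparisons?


Search for 21:
[0,9] mid=4 arr[4]=32
[0,3] mid=1 arr[1]=14
[2,3] mid=2 arr[2]=21
Total: 3 comparisons


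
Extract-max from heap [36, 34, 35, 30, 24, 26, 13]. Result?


Max = 36
Replace root with last, heapify down
Resulting heap: [35, 34, 26, 30, 24, 13]


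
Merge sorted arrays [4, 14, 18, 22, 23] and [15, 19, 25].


Compare heads, take smaller each step.
Merged: [4, 14, 15, 18, 19, 22, 23, 25]


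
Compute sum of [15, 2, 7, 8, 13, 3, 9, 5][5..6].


Prefix sums: [0, 15, 17, 24, 32, 45, 48, 57, 62]
Sum[5..6] = prefix[7] - prefix[5] = 57 - 45 = 12


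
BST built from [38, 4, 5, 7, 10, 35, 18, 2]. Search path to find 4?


BST root = 38
Search for 4: compare at each node
Path: [38, 4]


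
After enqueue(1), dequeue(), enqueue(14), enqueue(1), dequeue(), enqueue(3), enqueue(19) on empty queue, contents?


enqueue(1) -> [1]
dequeue() returns 1 -> []
enqueue(14) -> [14]
enqueue(1) -> [14, 1]
dequeue() returns 14 -> [1]
enqueue(3) -> [1, 3]
enqueue(19) -> [1, 3, 19]
Final queue (front to back): [1, 3, 19]


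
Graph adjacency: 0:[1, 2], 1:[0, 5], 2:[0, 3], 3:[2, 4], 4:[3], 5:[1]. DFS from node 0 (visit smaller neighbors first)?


DFS stack-based: start with [0]
Visit order: [0, 1, 5, 2, 3, 4]


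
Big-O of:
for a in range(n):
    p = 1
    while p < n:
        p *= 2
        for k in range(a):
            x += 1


Per nesting level: O(n) * O(log n) * O(n) [triangular over a] = O(n^2 log n)
Complexity: O(n^2 log n)


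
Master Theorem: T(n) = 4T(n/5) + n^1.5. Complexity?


a=4, b=5, c=1.5. log_5(4)=0.861 < c=1.5. Case 3: O(n^c) = O(n^1.500)
Complexity: O(n^1.500)


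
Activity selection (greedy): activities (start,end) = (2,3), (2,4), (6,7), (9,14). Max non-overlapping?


Greedy: pick earliest-ending, then skip overlaps.
Selected (3 activities): [(2, 3), (6, 7), (9, 14)]


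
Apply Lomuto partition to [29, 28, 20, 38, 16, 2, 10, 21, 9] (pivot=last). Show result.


Elements <= 9 go left of pivot.
Result: [2, 9, 20, 38, 16, 29, 10, 21, 28], pivot at index 1


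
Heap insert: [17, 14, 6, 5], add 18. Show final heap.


Append 18: [17, 14, 6, 5, 18]
Bubble up: swap idx 4(18) with idx 1(14); swap idx 1(18) with idx 0(17)
Result: [18, 17, 6, 5, 14]


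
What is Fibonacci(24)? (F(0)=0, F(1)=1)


F(n)=F(n-1)+F(n-2)
...F(22)=17711, F(23)=28657, F(24)=46368


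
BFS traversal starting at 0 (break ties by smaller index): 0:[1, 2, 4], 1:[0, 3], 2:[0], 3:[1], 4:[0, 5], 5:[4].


BFS queue: start with [0]
Visit order: [0, 1, 2, 4, 3, 5]


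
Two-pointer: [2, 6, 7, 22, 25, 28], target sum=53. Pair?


Two pointers: lo=0, hi=5
Found pair: (25, 28) summing to 53


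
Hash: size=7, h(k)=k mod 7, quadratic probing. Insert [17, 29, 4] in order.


Insertions: 17->slot 3; 29->slot 1; 4->slot 4
Table: [None, 29, None, 17, 4, None, None]


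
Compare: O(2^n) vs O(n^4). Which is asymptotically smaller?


quartic grows slower than exponential
O(n^4) is asymptotically smaller; O(2^n) grows faster


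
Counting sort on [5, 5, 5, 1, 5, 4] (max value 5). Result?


Count array: [0, 1, 0, 0, 1, 4]
Reconstruct: [1, 4, 5, 5, 5, 5]


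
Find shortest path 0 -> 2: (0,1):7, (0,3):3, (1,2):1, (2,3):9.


Dijkstra from 0:
Distances: {0: 0, 1: 7, 2: 8, 3: 3}
Shortest distance to 2 = 8, path = [0, 1, 2]


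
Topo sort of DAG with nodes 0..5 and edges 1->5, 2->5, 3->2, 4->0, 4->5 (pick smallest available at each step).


Kahn's algorithm, process smallest node first
Order: [1, 3, 2, 4, 0, 5]


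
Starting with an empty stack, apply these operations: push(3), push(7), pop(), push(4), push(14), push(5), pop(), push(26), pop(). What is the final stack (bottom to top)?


push(3) -> [3]
push(7) -> [3, 7]
pop() returns 7 -> [3]
push(4) -> [3, 4]
push(14) -> [3, 4, 14]
push(5) -> [3, 4, 14, 5]
pop() returns 5 -> [3, 4, 14]
push(26) -> [3, 4, 14, 26]
pop() returns 26 -> [3, 4, 14]
Final stack (bottom to top): [3, 4, 14]


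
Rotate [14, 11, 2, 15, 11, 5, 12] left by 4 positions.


Left rotate by 4: [11, 5, 12, 14, 11, 2, 15]


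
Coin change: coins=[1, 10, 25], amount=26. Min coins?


dp[0]=0; dp[i]=1+min(dp[i-c] for c in coins)
...dp[21]=3, dp[22]=4, dp[23]=5, dp[24]=6, dp[25]=1, dp[26]=2
Minimum coins for 26 = 2


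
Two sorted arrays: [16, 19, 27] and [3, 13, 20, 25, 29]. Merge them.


Compare heads, take smaller each step.
Merged: [3, 13, 16, 19, 20, 25, 27, 29]


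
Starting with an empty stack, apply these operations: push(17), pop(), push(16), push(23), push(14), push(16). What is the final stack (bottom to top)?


push(17) -> [17]
pop() returns 17 -> []
push(16) -> [16]
push(23) -> [16, 23]
push(14) -> [16, 23, 14]
push(16) -> [16, 23, 14, 16]
Final stack (bottom to top): [16, 23, 14, 16]


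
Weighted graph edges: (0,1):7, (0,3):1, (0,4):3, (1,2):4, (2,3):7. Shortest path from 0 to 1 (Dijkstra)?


Dijkstra from 0:
Distances: {0: 0, 1: 7, 2: 8, 3: 1, 4: 3}
Shortest distance to 1 = 7, path = [0, 1]


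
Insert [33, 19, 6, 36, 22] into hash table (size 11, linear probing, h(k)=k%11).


Insertions: 33->slot 0; 19->slot 8; 6->slot 6; 36->slot 3; 22->slot 1
Table: [33, 22, None, 36, None, None, 6, None, 19, None, None]


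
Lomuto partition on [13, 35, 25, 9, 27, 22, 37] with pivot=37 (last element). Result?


Elements <= 37 go left of pivot.
Result: [13, 35, 25, 9, 27, 22, 37], pivot at index 6


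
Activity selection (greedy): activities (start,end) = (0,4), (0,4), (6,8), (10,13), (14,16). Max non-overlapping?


Greedy: pick earliest-ending, then skip overlaps.
Selected (4 activities): [(0, 4), (6, 8), (10, 13), (14, 16)]


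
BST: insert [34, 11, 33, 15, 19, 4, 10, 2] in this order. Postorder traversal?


Root = 34; build tree by BST insertion.
Postorder traversal: [2, 10, 4, 19, 15, 33, 11, 34]


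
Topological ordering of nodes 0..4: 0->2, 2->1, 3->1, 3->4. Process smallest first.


Kahn's algorithm, process smallest node first
Order: [0, 2, 3, 1, 4]


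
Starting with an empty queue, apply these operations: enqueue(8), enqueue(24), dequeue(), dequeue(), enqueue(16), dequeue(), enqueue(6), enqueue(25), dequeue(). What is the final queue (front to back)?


enqueue(8) -> [8]
enqueue(24) -> [8, 24]
dequeue() returns 8 -> [24]
dequeue() returns 24 -> []
enqueue(16) -> [16]
dequeue() returns 16 -> []
enqueue(6) -> [6]
enqueue(25) -> [6, 25]
dequeue() returns 6 -> [25]
Final queue (front to back): [25]


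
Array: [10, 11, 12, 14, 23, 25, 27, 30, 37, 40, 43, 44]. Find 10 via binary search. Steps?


Search for 10:
[0,11] mid=5 arr[5]=25
[0,4] mid=2 arr[2]=12
[0,1] mid=0 arr[0]=10
Total: 3 comparisons


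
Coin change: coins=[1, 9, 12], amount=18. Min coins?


dp[0]=0; dp[i]=1+min(dp[i-c] for c in coins)
...dp[13]=2, dp[14]=3, dp[15]=4, dp[16]=5, dp[17]=6, dp[18]=2
Minimum coins for 18 = 2


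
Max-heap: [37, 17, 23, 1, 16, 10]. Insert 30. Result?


Append 30: [37, 17, 23, 1, 16, 10, 30]
Bubble up: swap idx 6(30) with idx 2(23)
Result: [37, 17, 30, 1, 16, 10, 23]


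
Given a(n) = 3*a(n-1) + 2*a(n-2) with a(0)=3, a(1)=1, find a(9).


Build bottom-up:
...a(7)=4733, a(8)=16857, a(9)=3*16857+2*4733=60037


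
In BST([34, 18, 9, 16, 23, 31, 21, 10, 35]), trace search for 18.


BST root = 34
Search for 18: compare at each node
Path: [34, 18]


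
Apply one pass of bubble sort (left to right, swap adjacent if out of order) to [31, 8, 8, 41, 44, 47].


After one pass: [8, 8, 31, 41, 44, 47]


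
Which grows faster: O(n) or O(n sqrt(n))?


linear grows slower than n^1.5
O(n) is asymptotically smaller; O(n sqrt(n)) grows faster


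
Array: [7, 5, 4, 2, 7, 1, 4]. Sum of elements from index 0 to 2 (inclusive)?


Prefix sums: [0, 7, 12, 16, 18, 25, 26, 30]
Sum[0..2] = prefix[3] - prefix[0] = 16 - 0 = 16


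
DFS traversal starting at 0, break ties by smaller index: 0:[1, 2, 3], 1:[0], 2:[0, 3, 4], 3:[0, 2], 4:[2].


DFS stack-based: start with [0]
Visit order: [0, 1, 2, 3, 4]


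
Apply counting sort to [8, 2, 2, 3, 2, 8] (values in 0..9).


Count array: [0, 0, 3, 1, 0, 0, 0, 0, 2, 0]
Reconstruct: [2, 2, 2, 3, 8, 8]


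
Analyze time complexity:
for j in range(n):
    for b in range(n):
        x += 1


Per nesting level: O(n) * O(n) = O(n^2)
Complexity: O(n^2)


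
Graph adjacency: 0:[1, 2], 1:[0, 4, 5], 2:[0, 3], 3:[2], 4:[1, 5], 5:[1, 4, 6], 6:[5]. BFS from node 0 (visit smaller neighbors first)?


BFS queue: start with [0]
Visit order: [0, 1, 2, 4, 5, 3, 6]


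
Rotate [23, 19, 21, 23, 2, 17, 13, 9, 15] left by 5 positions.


Left rotate by 5: [17, 13, 9, 15, 23, 19, 21, 23, 2]


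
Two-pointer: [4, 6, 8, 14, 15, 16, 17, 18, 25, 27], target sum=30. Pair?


Two pointers: lo=0, hi=9
Found pair: (14, 16) summing to 30


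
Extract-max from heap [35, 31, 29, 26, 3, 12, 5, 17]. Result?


Max = 35
Replace root with last, heapify down
Resulting heap: [31, 26, 29, 17, 3, 12, 5]


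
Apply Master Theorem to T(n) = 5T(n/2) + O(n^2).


a=5, b=2, c=2. log_2(5)=2.322 > c=2. Case 1: O(n^log_b(a)) = O(n^2.322)
Complexity: O(n^2.322)


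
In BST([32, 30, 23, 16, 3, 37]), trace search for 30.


BST root = 32
Search for 30: compare at each node
Path: [32, 30]


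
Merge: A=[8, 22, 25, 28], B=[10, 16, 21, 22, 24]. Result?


Compare heads, take smaller each step.
Merged: [8, 10, 16, 21, 22, 22, 24, 25, 28]


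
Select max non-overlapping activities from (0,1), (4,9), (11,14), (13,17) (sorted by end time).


Greedy: pick earliest-ending, then skip overlaps.
Selected (3 activities): [(0, 1), (4, 9), (11, 14)]


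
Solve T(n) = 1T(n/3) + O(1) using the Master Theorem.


a=1, b=3, c=0. log_3(1)=0 = c=0. Case 2: O(n^c log n) = O(log n)
Complexity: O(log n)


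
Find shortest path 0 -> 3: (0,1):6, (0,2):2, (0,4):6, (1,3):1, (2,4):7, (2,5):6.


Dijkstra from 0:
Distances: {0: 0, 1: 6, 2: 2, 3: 7, 4: 6, 5: 8}
Shortest distance to 3 = 7, path = [0, 1, 3]


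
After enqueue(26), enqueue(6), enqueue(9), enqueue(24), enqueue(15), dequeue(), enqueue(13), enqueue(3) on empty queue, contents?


enqueue(26) -> [26]
enqueue(6) -> [26, 6]
enqueue(9) -> [26, 6, 9]
enqueue(24) -> [26, 6, 9, 24]
enqueue(15) -> [26, 6, 9, 24, 15]
dequeue() returns 26 -> [6, 9, 24, 15]
enqueue(13) -> [6, 9, 24, 15, 13]
enqueue(3) -> [6, 9, 24, 15, 13, 3]
Final queue (front to back): [6, 9, 24, 15, 13, 3]


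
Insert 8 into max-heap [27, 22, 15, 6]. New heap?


Append 8: [27, 22, 15, 6, 8]
Bubble up: no swaps needed
Result: [27, 22, 15, 6, 8]


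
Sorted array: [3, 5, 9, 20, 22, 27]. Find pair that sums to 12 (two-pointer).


Two pointers: lo=0, hi=5
Found pair: (3, 9) summing to 12


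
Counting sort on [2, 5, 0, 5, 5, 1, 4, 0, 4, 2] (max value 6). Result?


Count array: [2, 1, 2, 0, 2, 3, 0]
Reconstruct: [0, 0, 1, 2, 2, 4, 4, 5, 5, 5]


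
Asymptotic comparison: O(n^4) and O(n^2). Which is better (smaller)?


quadratic grows slower than quartic
O(n^2) is asymptotically smaller; O(n^4) grows faster


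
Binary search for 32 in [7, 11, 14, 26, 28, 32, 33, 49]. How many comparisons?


Search for 32:
[0,7] mid=3 arr[3]=26
[4,7] mid=5 arr[5]=32
Total: 2 comparisons


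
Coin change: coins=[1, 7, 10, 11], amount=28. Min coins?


dp[0]=0; dp[i]=1+min(dp[i-c] for c in coins)
...dp[23]=3, dp[24]=3, dp[25]=3, dp[26]=4, dp[27]=3, dp[28]=3
Minimum coins for 28 = 3


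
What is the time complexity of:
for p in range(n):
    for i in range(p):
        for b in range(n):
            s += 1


Per nesting level: O(n) * O(n) [triangular over p] * O(n) = O(n^3)
Complexity: O(n^3)


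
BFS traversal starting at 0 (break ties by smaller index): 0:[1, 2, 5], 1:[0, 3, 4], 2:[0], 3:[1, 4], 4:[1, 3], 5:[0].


BFS queue: start with [0]
Visit order: [0, 1, 2, 5, 3, 4]


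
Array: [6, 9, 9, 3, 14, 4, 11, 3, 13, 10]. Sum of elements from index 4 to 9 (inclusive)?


Prefix sums: [0, 6, 15, 24, 27, 41, 45, 56, 59, 72, 82]
Sum[4..9] = prefix[10] - prefix[4] = 82 - 27 = 55


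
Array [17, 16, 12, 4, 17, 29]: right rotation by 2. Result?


Right rotate by 2: [17, 29, 17, 16, 12, 4]


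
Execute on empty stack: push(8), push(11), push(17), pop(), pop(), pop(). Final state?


push(8) -> [8]
push(11) -> [8, 11]
push(17) -> [8, 11, 17]
pop() returns 17 -> [8, 11]
pop() returns 11 -> [8]
pop() returns 8 -> []
Final stack (bottom to top): []


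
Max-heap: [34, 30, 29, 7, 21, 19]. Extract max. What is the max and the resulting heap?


Max = 34
Replace root with last, heapify down
Resulting heap: [30, 21, 29, 7, 19]


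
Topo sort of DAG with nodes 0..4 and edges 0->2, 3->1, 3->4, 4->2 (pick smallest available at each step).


Kahn's algorithm, process smallest node first
Order: [0, 3, 1, 4, 2]


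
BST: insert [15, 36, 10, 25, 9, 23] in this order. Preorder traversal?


Root = 15; build tree by BST insertion.
Preorder traversal: [15, 10, 9, 36, 25, 23]


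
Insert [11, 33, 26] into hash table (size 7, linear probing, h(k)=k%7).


Insertions: 11->slot 4; 33->slot 5; 26->slot 6
Table: [None, None, None, None, 11, 33, 26]


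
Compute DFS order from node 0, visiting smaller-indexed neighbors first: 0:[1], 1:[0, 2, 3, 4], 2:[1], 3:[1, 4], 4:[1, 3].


DFS stack-based: start with [0]
Visit order: [0, 1, 2, 3, 4]


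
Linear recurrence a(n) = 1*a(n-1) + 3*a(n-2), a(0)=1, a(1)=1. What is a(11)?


Build bottom-up:
...a(9)=1159, a(10)=2683, a(11)=1*2683+3*1159=6160


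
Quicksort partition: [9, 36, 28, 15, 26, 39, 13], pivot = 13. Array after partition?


Elements <= 13 go left of pivot.
Result: [9, 13, 28, 15, 26, 39, 36], pivot at index 1


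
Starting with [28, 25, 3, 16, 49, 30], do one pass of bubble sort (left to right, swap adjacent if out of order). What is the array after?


After one pass: [25, 3, 16, 28, 30, 49]


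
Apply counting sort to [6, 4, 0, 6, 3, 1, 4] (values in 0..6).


Count array: [1, 1, 0, 1, 2, 0, 2]
Reconstruct: [0, 1, 3, 4, 4, 6, 6]


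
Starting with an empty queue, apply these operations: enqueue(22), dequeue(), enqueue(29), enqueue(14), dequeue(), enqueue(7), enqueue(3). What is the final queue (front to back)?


enqueue(22) -> [22]
dequeue() returns 22 -> []
enqueue(29) -> [29]
enqueue(14) -> [29, 14]
dequeue() returns 29 -> [14]
enqueue(7) -> [14, 7]
enqueue(3) -> [14, 7, 3]
Final queue (front to back): [14, 7, 3]


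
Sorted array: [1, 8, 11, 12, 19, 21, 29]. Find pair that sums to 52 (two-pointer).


Two pointers: lo=0, hi=6
No pair sums to 52


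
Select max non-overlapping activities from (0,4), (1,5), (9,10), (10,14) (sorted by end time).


Greedy: pick earliest-ending, then skip overlaps.
Selected (3 activities): [(0, 4), (9, 10), (10, 14)]


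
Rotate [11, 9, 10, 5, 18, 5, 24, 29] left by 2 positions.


Left rotate by 2: [10, 5, 18, 5, 24, 29, 11, 9]


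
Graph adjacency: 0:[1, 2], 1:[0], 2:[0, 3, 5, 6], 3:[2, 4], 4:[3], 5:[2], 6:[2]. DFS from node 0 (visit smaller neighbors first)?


DFS stack-based: start with [0]
Visit order: [0, 1, 2, 3, 4, 5, 6]


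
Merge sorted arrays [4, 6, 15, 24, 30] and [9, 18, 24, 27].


Compare heads, take smaller each step.
Merged: [4, 6, 9, 15, 18, 24, 24, 27, 30]


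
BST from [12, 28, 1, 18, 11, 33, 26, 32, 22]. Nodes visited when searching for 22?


BST root = 12
Search for 22: compare at each node
Path: [12, 28, 18, 26, 22]


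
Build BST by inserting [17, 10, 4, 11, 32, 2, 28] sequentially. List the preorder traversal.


Root = 17; build tree by BST insertion.
Preorder traversal: [17, 10, 4, 2, 11, 32, 28]


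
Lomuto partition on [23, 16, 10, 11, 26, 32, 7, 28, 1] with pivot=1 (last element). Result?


Elements <= 1 go left of pivot.
Result: [1, 16, 10, 11, 26, 32, 7, 28, 23], pivot at index 0


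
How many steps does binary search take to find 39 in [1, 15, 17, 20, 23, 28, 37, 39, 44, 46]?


Search for 39:
[0,9] mid=4 arr[4]=23
[5,9] mid=7 arr[7]=39
Total: 2 comparisons


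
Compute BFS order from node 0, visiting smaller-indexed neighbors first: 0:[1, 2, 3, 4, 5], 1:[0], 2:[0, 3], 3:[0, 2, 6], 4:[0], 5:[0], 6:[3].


BFS queue: start with [0]
Visit order: [0, 1, 2, 3, 4, 5, 6]


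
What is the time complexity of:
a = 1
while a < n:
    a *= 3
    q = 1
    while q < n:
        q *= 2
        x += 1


Per nesting level: O(log n) * O(log n) = O((log n)^2)
Complexity: O((log n)^2)


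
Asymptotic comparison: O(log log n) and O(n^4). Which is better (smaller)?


double-logarithmic grows slower than quartic
O(log log n) is asymptotically smaller; O(n^4) grows faster


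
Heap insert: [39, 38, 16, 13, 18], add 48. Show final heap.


Append 48: [39, 38, 16, 13, 18, 48]
Bubble up: swap idx 5(48) with idx 2(16); swap idx 2(48) with idx 0(39)
Result: [48, 38, 39, 13, 18, 16]


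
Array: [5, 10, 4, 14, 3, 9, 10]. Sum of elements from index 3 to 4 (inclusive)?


Prefix sums: [0, 5, 15, 19, 33, 36, 45, 55]
Sum[3..4] = prefix[5] - prefix[3] = 36 - 19 = 17


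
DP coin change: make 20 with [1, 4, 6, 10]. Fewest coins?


dp[0]=0; dp[i]=1+min(dp[i-c] for c in coins)
...dp[15]=3, dp[16]=2, dp[17]=3, dp[18]=3, dp[19]=4, dp[20]=2
Minimum coins for 20 = 2


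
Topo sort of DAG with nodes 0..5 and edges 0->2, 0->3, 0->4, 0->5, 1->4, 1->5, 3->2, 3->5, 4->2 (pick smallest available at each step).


Kahn's algorithm, process smallest node first
Order: [0, 1, 3, 4, 2, 5]


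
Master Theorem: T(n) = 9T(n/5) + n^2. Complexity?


a=9, b=5, c=2. log_5(9)=1.365 < c=2. Case 3: O(n^c) = O(n^2)
Complexity: O(n^2)


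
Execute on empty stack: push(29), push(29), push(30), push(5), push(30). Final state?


push(29) -> [29]
push(29) -> [29, 29]
push(30) -> [29, 29, 30]
push(5) -> [29, 29, 30, 5]
push(30) -> [29, 29, 30, 5, 30]
Final stack (bottom to top): [29, 29, 30, 5, 30]


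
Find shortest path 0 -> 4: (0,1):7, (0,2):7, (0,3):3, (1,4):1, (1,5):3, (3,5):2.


Dijkstra from 0:
Distances: {0: 0, 1: 7, 2: 7, 3: 3, 4: 8, 5: 5}
Shortest distance to 4 = 8, path = [0, 1, 4]


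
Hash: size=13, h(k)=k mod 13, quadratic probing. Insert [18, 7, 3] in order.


Insertions: 18->slot 5; 7->slot 7; 3->slot 3
Table: [None, None, None, 3, None, 18, None, 7, None, None, None, None, None]


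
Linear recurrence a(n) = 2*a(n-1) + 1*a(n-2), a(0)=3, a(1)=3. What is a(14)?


Build bottom-up:
...a(12)=58803, a(13)=141963, a(14)=2*141963+1*58803=342729


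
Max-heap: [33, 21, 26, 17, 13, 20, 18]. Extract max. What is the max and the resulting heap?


Max = 33
Replace root with last, heapify down
Resulting heap: [26, 21, 20, 17, 13, 18]


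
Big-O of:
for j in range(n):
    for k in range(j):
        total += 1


Per nesting level: O(n) * O(n) [triangular over j] = O(n^2)
Complexity: O(n^2)


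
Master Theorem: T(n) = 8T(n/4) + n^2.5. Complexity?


a=8, b=4, c=2.5. log_4(8)=1.5 < c=2.5. Case 3: O(n^c) = O(n^2.500)
Complexity: O(n^2.500)


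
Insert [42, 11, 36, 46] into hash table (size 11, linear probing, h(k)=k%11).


Insertions: 42->slot 9; 11->slot 0; 36->slot 3; 46->slot 2
Table: [11, None, 46, 36, None, None, None, None, None, 42, None]


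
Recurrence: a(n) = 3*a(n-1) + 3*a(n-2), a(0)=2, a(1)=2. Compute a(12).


Build bottom-up:
...a(10)=479682, a(11)=1818612, a(12)=3*1818612+3*479682=6894882


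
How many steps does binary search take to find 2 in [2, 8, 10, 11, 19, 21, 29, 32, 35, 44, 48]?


Search for 2:
[0,10] mid=5 arr[5]=21
[0,4] mid=2 arr[2]=10
[0,1] mid=0 arr[0]=2
Total: 3 comparisons


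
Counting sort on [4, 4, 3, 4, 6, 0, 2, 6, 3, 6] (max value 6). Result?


Count array: [1, 0, 1, 2, 3, 0, 3]
Reconstruct: [0, 2, 3, 3, 4, 4, 4, 6, 6, 6]


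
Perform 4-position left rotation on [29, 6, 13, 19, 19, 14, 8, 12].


Left rotate by 4: [19, 14, 8, 12, 29, 6, 13, 19]


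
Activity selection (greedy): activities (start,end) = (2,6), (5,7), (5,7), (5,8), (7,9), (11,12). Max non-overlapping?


Greedy: pick earliest-ending, then skip overlaps.
Selected (3 activities): [(2, 6), (7, 9), (11, 12)]


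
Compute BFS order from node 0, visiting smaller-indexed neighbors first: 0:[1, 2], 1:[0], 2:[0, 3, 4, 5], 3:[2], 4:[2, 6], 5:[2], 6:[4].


BFS queue: start with [0]
Visit order: [0, 1, 2, 3, 4, 5, 6]


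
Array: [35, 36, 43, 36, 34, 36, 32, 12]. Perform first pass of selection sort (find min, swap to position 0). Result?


After one pass: [12, 36, 43, 36, 34, 36, 32, 35]
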